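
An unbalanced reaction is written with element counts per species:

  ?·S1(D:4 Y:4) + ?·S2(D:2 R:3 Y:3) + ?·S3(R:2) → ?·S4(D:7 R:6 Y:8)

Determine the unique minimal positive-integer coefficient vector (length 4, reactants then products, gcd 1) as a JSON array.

D: 5·4+4·2+6·0 = 28 | 4·7 = 28
R: 5·0+4·3+6·2 = 24 | 4·6 = 24
Y: 5·4+4·3+6·0 = 32 | 4·8 = 32
gcd(5,4,6,4) = 1

Coefficients: [5, 4, 6, 4]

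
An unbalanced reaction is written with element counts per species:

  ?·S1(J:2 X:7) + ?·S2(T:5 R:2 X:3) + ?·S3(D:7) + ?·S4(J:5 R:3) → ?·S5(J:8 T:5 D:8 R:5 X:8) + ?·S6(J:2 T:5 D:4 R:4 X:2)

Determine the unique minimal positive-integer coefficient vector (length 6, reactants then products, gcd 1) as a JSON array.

Coefficients: [1, 5, 4, 4, 2, 3]

J: 1·2+5·0+4·0+4·5 = 22 | 2·8+3·2 = 22
T: 1·0+5·5+4·0+4·0 = 25 | 2·5+3·5 = 25
D: 1·0+5·0+4·7+4·0 = 28 | 2·8+3·4 = 28
R: 1·0+5·2+4·0+4·3 = 22 | 2·5+3·4 = 22
X: 1·7+5·3+4·0+4·0 = 22 | 2·8+3·2 = 22
gcd(1,5,4,4,2,3) = 1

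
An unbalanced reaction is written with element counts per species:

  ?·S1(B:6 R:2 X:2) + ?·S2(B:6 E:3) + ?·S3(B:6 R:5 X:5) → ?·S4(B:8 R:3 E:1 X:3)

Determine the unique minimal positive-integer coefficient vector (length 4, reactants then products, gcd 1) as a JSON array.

Coefficients: [2, 1, 1, 3]

B: 2·6+1·6+1·6 = 24 | 3·8 = 24
R: 2·2+1·0+1·5 = 9 | 3·3 = 9
E: 2·0+1·3+1·0 = 3 | 3·1 = 3
X: 2·2+1·0+1·5 = 9 | 3·3 = 9
gcd(2,1,1,3) = 1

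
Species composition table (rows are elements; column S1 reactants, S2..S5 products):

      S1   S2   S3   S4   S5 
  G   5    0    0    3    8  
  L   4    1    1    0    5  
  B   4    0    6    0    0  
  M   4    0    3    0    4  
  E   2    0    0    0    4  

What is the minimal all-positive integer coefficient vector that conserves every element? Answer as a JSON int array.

G: 6·5 = 30 | 5·0+4·0+2·3+3·8 = 30
L: 6·4 = 24 | 5·1+4·1+2·0+3·5 = 24
B: 6·4 = 24 | 5·0+4·6+2·0+3·0 = 24
M: 6·4 = 24 | 5·0+4·3+2·0+3·4 = 24
E: 6·2 = 12 | 5·0+4·0+2·0+3·4 = 12
gcd(6,5,4,2,3) = 1

Coefficients: [6, 5, 4, 2, 3]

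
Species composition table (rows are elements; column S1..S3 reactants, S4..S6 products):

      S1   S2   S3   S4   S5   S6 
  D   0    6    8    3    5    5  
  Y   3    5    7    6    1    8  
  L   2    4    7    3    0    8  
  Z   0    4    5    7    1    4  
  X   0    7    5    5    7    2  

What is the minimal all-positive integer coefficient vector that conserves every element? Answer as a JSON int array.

Coefficients: [3, 4, 3, 1, 4, 5]

D: 3·0+4·6+3·8 = 48 | 1·3+4·5+5·5 = 48
Y: 3·3+4·5+3·7 = 50 | 1·6+4·1+5·8 = 50
L: 3·2+4·4+3·7 = 43 | 1·3+4·0+5·8 = 43
Z: 3·0+4·4+3·5 = 31 | 1·7+4·1+5·4 = 31
X: 3·0+4·7+3·5 = 43 | 1·5+4·7+5·2 = 43
gcd(3,4,3,1,4,5) = 1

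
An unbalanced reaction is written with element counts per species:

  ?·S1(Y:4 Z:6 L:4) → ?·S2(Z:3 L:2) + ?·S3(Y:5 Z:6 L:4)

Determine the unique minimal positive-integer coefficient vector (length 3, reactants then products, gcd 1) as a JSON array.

Y: 5·4 = 20 | 2·0+4·5 = 20
Z: 5·6 = 30 | 2·3+4·6 = 30
L: 5·4 = 20 | 2·2+4·4 = 20
gcd(5,2,4) = 1

Coefficients: [5, 2, 4]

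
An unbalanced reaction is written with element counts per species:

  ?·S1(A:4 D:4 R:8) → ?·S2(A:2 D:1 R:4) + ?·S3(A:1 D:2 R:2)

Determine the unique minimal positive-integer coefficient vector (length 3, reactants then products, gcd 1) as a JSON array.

Coefficients: [3, 4, 4]

A: 3·4 = 12 | 4·2+4·1 = 12
D: 3·4 = 12 | 4·1+4·2 = 12
R: 3·8 = 24 | 4·4+4·2 = 24
gcd(3,4,4) = 1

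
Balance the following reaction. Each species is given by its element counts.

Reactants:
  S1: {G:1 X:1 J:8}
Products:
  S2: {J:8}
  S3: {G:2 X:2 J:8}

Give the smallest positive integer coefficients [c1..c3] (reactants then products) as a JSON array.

Coefficients: [2, 1, 1]

G: 2·1 = 2 | 1·0+1·2 = 2
X: 2·1 = 2 | 1·0+1·2 = 2
J: 2·8 = 16 | 1·8+1·8 = 16
gcd(2,1,1) = 1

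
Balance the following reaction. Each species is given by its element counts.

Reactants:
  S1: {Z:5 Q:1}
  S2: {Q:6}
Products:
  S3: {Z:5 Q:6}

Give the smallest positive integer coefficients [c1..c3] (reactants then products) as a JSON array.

Coefficients: [6, 5, 6]

Z: 6·5+5·0 = 30 | 6·5 = 30
Q: 6·1+5·6 = 36 | 6·6 = 36
gcd(6,5,6) = 1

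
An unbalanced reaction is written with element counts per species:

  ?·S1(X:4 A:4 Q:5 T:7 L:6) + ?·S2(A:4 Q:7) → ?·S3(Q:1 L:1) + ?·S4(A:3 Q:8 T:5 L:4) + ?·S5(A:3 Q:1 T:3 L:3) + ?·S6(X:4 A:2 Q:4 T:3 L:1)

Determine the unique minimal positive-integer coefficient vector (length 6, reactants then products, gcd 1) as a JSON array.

X: 5·4+2·0 = 20 | 6·0+1·0+5·0+5·4 = 20
A: 5·4+2·4 = 28 | 6·0+1·3+5·3+5·2 = 28
Q: 5·5+2·7 = 39 | 6·1+1·8+5·1+5·4 = 39
T: 5·7+2·0 = 35 | 6·0+1·5+5·3+5·3 = 35
L: 5·6+2·0 = 30 | 6·1+1·4+5·3+5·1 = 30
gcd(5,2,6,1,5,5) = 1

Coefficients: [5, 2, 6, 1, 5, 5]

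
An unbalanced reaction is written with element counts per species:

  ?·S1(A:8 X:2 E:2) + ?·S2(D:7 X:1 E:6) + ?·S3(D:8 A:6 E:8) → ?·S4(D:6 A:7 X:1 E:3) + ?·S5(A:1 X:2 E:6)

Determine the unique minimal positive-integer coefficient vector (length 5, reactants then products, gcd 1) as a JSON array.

Coefficients: [5, 4, 1, 6, 4]

D: 5·0+4·7+1·8 = 36 | 6·6+4·0 = 36
A: 5·8+4·0+1·6 = 46 | 6·7+4·1 = 46
X: 5·2+4·1+1·0 = 14 | 6·1+4·2 = 14
E: 5·2+4·6+1·8 = 42 | 6·3+4·6 = 42
gcd(5,4,1,6,4) = 1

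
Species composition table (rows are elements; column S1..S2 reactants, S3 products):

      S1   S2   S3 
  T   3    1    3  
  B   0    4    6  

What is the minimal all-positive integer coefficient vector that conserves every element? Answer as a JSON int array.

Coefficients: [1, 3, 2]

T: 1·3+3·1 = 6 | 2·3 = 6
B: 1·0+3·4 = 12 | 2·6 = 12
gcd(1,3,2) = 1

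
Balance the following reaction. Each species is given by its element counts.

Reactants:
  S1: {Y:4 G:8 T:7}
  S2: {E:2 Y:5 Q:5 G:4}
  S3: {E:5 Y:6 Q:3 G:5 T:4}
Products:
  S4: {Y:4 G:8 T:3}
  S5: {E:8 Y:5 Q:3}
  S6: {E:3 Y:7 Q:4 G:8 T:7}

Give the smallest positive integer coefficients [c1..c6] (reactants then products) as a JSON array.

Coefficients: [5, 3, 4, 3, 1, 6]

E: 5·0+3·2+4·5 = 26 | 3·0+1·8+6·3 = 26
Y: 5·4+3·5+4·6 = 59 | 3·4+1·5+6·7 = 59
Q: 5·0+3·5+4·3 = 27 | 3·0+1·3+6·4 = 27
G: 5·8+3·4+4·5 = 72 | 3·8+1·0+6·8 = 72
T: 5·7+3·0+4·4 = 51 | 3·3+1·0+6·7 = 51
gcd(5,3,4,3,1,6) = 1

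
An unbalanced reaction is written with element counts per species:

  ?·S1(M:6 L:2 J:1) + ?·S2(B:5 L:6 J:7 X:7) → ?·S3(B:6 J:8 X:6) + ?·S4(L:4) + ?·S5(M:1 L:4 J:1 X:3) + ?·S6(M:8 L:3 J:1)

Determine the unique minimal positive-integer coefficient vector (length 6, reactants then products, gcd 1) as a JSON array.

M: 6·6+6·0 = 36 | 5·0+5·0+4·1+4·8 = 36
B: 6·0+6·5 = 30 | 5·6+5·0+4·0+4·0 = 30
L: 6·2+6·6 = 48 | 5·0+5·4+4·4+4·3 = 48
J: 6·1+6·7 = 48 | 5·8+5·0+4·1+4·1 = 48
X: 6·0+6·7 = 42 | 5·6+5·0+4·3+4·0 = 42
gcd(6,6,5,5,4,4) = 1

Coefficients: [6, 6, 5, 5, 4, 4]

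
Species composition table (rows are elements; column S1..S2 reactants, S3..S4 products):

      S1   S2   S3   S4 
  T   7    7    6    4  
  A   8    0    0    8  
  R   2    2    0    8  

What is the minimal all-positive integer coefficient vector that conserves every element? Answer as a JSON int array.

T: 1·7+3·7 = 28 | 4·6+1·4 = 28
A: 1·8+3·0 = 8 | 4·0+1·8 = 8
R: 1·2+3·2 = 8 | 4·0+1·8 = 8
gcd(1,3,4,1) = 1

Coefficients: [1, 3, 4, 1]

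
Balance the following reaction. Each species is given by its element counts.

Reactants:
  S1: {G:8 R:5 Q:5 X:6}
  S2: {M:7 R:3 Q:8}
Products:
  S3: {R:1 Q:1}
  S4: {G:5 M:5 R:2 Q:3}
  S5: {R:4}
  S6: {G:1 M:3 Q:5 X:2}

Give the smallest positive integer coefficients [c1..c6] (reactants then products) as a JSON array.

G: 2·8+4·0 = 16 | 6·0+2·5+3·0+6·1 = 16
M: 2·0+4·7 = 28 | 6·0+2·5+3·0+6·3 = 28
R: 2·5+4·3 = 22 | 6·1+2·2+3·4+6·0 = 22
Q: 2·5+4·8 = 42 | 6·1+2·3+3·0+6·5 = 42
X: 2·6+4·0 = 12 | 6·0+2·0+3·0+6·2 = 12
gcd(2,4,6,2,3,6) = 1

Coefficients: [2, 4, 6, 2, 3, 6]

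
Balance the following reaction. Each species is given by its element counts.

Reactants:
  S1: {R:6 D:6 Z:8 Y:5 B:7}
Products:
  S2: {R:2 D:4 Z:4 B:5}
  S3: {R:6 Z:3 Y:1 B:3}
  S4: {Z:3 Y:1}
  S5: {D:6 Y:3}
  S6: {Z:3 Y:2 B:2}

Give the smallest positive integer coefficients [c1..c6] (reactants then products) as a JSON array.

Coefficients: [6, 3, 5, 1, 4, 6]

R: 6·6 = 36 | 3·2+5·6+1·0+4·0+6·0 = 36
D: 6·6 = 36 | 3·4+5·0+1·0+4·6+6·0 = 36
Z: 6·8 = 48 | 3·4+5·3+1·3+4·0+6·3 = 48
Y: 6·5 = 30 | 3·0+5·1+1·1+4·3+6·2 = 30
B: 6·7 = 42 | 3·5+5·3+1·0+4·0+6·2 = 42
gcd(6,3,5,1,4,6) = 1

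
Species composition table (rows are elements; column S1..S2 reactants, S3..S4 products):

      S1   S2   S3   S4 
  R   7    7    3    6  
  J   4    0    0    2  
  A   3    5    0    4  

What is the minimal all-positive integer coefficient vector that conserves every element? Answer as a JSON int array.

R: 3·7+3·7 = 42 | 2·3+6·6 = 42
J: 3·4+3·0 = 12 | 2·0+6·2 = 12
A: 3·3+3·5 = 24 | 2·0+6·4 = 24
gcd(3,3,2,6) = 1

Coefficients: [3, 3, 2, 6]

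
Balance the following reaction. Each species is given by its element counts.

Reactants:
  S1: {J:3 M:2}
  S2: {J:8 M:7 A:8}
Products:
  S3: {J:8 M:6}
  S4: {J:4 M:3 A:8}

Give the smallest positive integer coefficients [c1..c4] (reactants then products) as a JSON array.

J: 4·3+1·8 = 20 | 2·8+1·4 = 20
M: 4·2+1·7 = 15 | 2·6+1·3 = 15
A: 4·0+1·8 = 8 | 2·0+1·8 = 8
gcd(4,1,2,1) = 1

Coefficients: [4, 1, 2, 1]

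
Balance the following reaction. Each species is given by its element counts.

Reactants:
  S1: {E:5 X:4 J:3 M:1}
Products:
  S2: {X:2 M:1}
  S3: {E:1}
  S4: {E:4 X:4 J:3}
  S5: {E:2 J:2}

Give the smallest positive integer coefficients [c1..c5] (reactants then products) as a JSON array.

Coefficients: [4, 4, 6, 2, 3]

E: 4·5 = 20 | 4·0+6·1+2·4+3·2 = 20
X: 4·4 = 16 | 4·2+6·0+2·4+3·0 = 16
J: 4·3 = 12 | 4·0+6·0+2·3+3·2 = 12
M: 4·1 = 4 | 4·1+6·0+2·0+3·0 = 4
gcd(4,4,6,2,3) = 1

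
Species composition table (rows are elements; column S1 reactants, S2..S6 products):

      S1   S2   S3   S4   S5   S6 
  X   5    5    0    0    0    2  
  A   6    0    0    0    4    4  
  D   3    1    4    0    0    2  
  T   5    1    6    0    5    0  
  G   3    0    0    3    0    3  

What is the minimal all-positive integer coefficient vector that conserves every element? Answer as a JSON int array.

Coefficients: [6, 4, 1, 1, 4, 5]

X: 6·5 = 30 | 4·5+1·0+1·0+4·0+5·2 = 30
A: 6·6 = 36 | 4·0+1·0+1·0+4·4+5·4 = 36
D: 6·3 = 18 | 4·1+1·4+1·0+4·0+5·2 = 18
T: 6·5 = 30 | 4·1+1·6+1·0+4·5+5·0 = 30
G: 6·3 = 18 | 4·0+1·0+1·3+4·0+5·3 = 18
gcd(6,4,1,1,4,5) = 1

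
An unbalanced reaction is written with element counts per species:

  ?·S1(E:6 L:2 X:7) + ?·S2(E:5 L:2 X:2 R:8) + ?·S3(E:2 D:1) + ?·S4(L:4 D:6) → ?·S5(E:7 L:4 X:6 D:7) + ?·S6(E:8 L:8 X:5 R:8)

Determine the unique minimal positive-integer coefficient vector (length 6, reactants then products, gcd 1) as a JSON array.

E: 3·6+1·5+3·2+3·0 = 29 | 3·7+1·8 = 29
L: 3·2+1·2+3·0+3·4 = 20 | 3·4+1·8 = 20
X: 3·7+1·2+3·0+3·0 = 23 | 3·6+1·5 = 23
D: 3·0+1·0+3·1+3·6 = 21 | 3·7+1·0 = 21
R: 3·0+1·8+3·0+3·0 = 8 | 3·0+1·8 = 8
gcd(3,1,3,3,3,1) = 1

Coefficients: [3, 1, 3, 3, 3, 1]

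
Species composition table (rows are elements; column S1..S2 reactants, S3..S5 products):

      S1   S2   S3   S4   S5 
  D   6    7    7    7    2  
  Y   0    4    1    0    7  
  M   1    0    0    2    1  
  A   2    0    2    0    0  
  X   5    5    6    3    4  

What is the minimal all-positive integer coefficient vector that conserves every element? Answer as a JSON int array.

D: 5·6+3·7 = 51 | 5·7+2·7+1·2 = 51
Y: 5·0+3·4 = 12 | 5·1+2·0+1·7 = 12
M: 5·1+3·0 = 5 | 5·0+2·2+1·1 = 5
A: 5·2+3·0 = 10 | 5·2+2·0+1·0 = 10
X: 5·5+3·5 = 40 | 5·6+2·3+1·4 = 40
gcd(5,3,5,2,1) = 1

Coefficients: [5, 3, 5, 2, 1]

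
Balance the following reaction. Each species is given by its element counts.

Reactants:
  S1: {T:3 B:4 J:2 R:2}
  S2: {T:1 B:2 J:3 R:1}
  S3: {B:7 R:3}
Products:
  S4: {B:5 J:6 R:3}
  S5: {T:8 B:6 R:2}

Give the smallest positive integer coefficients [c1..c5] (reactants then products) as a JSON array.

Coefficients: [6, 6, 1, 5, 3]

T: 6·3+6·1+1·0 = 24 | 5·0+3·8 = 24
B: 6·4+6·2+1·7 = 43 | 5·5+3·6 = 43
J: 6·2+6·3+1·0 = 30 | 5·6+3·0 = 30
R: 6·2+6·1+1·3 = 21 | 5·3+3·2 = 21
gcd(6,6,1,5,3) = 1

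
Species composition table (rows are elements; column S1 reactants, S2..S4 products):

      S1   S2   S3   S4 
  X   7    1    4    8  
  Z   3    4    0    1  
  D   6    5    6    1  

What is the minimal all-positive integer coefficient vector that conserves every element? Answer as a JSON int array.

Coefficients: [5, 3, 2, 3]

X: 5·7 = 35 | 3·1+2·4+3·8 = 35
Z: 5·3 = 15 | 3·4+2·0+3·1 = 15
D: 5·6 = 30 | 3·5+2·6+3·1 = 30
gcd(5,3,2,3) = 1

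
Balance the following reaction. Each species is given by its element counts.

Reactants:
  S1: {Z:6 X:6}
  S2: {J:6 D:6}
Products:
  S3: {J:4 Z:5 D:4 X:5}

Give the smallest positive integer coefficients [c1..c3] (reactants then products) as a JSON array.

J: 5·0+4·6 = 24 | 6·4 = 24
Z: 5·6+4·0 = 30 | 6·5 = 30
D: 5·0+4·6 = 24 | 6·4 = 24
X: 5·6+4·0 = 30 | 6·5 = 30
gcd(5,4,6) = 1

Coefficients: [5, 4, 6]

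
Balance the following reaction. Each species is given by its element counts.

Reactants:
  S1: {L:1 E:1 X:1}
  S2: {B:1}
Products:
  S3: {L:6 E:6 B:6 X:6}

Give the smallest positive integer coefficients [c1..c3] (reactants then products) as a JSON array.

Coefficients: [6, 6, 1]

L: 6·1+6·0 = 6 | 1·6 = 6
E: 6·1+6·0 = 6 | 1·6 = 6
B: 6·0+6·1 = 6 | 1·6 = 6
X: 6·1+6·0 = 6 | 1·6 = 6
gcd(6,6,1) = 1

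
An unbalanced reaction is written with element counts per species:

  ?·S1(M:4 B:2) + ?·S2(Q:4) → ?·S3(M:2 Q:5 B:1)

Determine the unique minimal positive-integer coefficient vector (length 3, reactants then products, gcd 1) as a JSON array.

M: 2·4+5·0 = 8 | 4·2 = 8
Q: 2·0+5·4 = 20 | 4·5 = 20
B: 2·2+5·0 = 4 | 4·1 = 4
gcd(2,5,4) = 1

Coefficients: [2, 5, 4]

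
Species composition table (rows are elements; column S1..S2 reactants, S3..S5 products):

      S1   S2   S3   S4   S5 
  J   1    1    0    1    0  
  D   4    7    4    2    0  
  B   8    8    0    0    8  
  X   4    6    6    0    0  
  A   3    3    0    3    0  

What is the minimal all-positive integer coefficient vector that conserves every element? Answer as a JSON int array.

Coefficients: [3, 2, 4, 5, 5]

J: 3·1+2·1 = 5 | 4·0+5·1+5·0 = 5
D: 3·4+2·7 = 26 | 4·4+5·2+5·0 = 26
B: 3·8+2·8 = 40 | 4·0+5·0+5·8 = 40
X: 3·4+2·6 = 24 | 4·6+5·0+5·0 = 24
A: 3·3+2·3 = 15 | 4·0+5·3+5·0 = 15
gcd(3,2,4,5,5) = 1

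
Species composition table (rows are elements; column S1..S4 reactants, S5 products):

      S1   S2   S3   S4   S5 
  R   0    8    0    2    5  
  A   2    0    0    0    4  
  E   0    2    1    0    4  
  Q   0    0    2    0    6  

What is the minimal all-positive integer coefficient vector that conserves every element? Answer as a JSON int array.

Coefficients: [4, 1, 6, 1, 2]

R: 4·0+1·8+6·0+1·2 = 10 | 2·5 = 10
A: 4·2+1·0+6·0+1·0 = 8 | 2·4 = 8
E: 4·0+1·2+6·1+1·0 = 8 | 2·4 = 8
Q: 4·0+1·0+6·2+1·0 = 12 | 2·6 = 12
gcd(4,1,6,1,2) = 1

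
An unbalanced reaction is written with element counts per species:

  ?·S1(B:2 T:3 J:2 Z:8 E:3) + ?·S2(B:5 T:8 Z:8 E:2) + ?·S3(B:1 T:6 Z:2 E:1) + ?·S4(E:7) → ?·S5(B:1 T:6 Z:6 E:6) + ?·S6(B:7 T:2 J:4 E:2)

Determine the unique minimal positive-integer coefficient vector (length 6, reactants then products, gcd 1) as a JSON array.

B: 2·2+1·5+3·1+3·0 = 12 | 5·1+1·7 = 12
T: 2·3+1·8+3·6+3·0 = 32 | 5·6+1·2 = 32
J: 2·2+1·0+3·0+3·0 = 4 | 5·0+1·4 = 4
Z: 2·8+1·8+3·2+3·0 = 30 | 5·6+1·0 = 30
E: 2·3+1·2+3·1+3·7 = 32 | 5·6+1·2 = 32
gcd(2,1,3,3,5,1) = 1

Coefficients: [2, 1, 3, 3, 5, 1]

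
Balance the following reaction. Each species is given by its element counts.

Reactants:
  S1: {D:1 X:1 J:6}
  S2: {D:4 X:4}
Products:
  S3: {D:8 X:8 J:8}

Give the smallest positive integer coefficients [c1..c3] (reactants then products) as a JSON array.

D: 4·1+5·4 = 24 | 3·8 = 24
X: 4·1+5·4 = 24 | 3·8 = 24
J: 4·6+5·0 = 24 | 3·8 = 24
gcd(4,5,3) = 1

Coefficients: [4, 5, 3]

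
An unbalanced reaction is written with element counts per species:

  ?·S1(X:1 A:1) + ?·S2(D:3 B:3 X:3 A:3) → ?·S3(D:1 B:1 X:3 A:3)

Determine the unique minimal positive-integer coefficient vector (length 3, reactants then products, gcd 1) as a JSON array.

Coefficients: [6, 1, 3]

D: 6·0+1·3 = 3 | 3·1 = 3
B: 6·0+1·3 = 3 | 3·1 = 3
X: 6·1+1·3 = 9 | 3·3 = 9
A: 6·1+1·3 = 9 | 3·3 = 9
gcd(6,1,3) = 1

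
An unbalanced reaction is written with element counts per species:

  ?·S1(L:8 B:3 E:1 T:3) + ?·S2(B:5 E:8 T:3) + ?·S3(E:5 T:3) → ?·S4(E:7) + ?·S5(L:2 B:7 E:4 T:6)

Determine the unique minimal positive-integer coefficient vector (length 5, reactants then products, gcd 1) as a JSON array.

L: 1·8+5·0+2·0 = 8 | 5·0+4·2 = 8
B: 1·3+5·5+2·0 = 28 | 5·0+4·7 = 28
E: 1·1+5·8+2·5 = 51 | 5·7+4·4 = 51
T: 1·3+5·3+2·3 = 24 | 5·0+4·6 = 24
gcd(1,5,2,5,4) = 1

Coefficients: [1, 5, 2, 5, 4]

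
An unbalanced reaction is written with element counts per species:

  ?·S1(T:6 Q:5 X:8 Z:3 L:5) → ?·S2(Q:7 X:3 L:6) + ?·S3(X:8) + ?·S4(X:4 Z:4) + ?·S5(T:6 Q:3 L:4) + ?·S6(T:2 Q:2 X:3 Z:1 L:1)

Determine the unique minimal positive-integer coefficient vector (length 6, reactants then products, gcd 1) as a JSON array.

Coefficients: [5, 1, 2, 3, 4, 3]

T: 5·6 = 30 | 1·0+2·0+3·0+4·6+3·2 = 30
Q: 5·5 = 25 | 1·7+2·0+3·0+4·3+3·2 = 25
X: 5·8 = 40 | 1·3+2·8+3·4+4·0+3·3 = 40
Z: 5·3 = 15 | 1·0+2·0+3·4+4·0+3·1 = 15
L: 5·5 = 25 | 1·6+2·0+3·0+4·4+3·1 = 25
gcd(5,1,2,3,4,3) = 1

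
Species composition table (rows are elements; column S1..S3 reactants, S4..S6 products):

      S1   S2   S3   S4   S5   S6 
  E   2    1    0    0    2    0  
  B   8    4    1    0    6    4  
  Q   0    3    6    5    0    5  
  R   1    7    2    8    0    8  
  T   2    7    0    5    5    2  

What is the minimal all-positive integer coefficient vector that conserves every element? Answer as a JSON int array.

E: 2·2+6·1+2·0 = 10 | 3·0+5·2+3·0 = 10
B: 2·8+6·4+2·1 = 42 | 3·0+5·6+3·4 = 42
Q: 2·0+6·3+2·6 = 30 | 3·5+5·0+3·5 = 30
R: 2·1+6·7+2·2 = 48 | 3·8+5·0+3·8 = 48
T: 2·2+6·7+2·0 = 46 | 3·5+5·5+3·2 = 46
gcd(2,6,2,3,5,3) = 1

Coefficients: [2, 6, 2, 3, 5, 3]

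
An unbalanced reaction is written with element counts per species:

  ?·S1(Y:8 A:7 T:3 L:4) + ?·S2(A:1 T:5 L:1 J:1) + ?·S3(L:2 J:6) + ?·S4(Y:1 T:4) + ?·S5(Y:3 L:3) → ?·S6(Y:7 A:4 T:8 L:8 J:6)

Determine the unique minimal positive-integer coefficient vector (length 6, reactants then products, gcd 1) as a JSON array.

Y: 2·8+6·0+4·0+1·1+6·3 = 35 | 5·7 = 35
A: 2·7+6·1+4·0+1·0+6·0 = 20 | 5·4 = 20
T: 2·3+6·5+4·0+1·4+6·0 = 40 | 5·8 = 40
L: 2·4+6·1+4·2+1·0+6·3 = 40 | 5·8 = 40
J: 2·0+6·1+4·6+1·0+6·0 = 30 | 5·6 = 30
gcd(2,6,4,1,6,5) = 1

Coefficients: [2, 6, 4, 1, 6, 5]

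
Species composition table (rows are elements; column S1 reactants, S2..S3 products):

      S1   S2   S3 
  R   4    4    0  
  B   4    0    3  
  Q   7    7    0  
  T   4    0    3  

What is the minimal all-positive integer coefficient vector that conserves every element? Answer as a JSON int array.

Coefficients: [3, 3, 4]

R: 3·4 = 12 | 3·4+4·0 = 12
B: 3·4 = 12 | 3·0+4·3 = 12
Q: 3·7 = 21 | 3·7+4·0 = 21
T: 3·4 = 12 | 3·0+4·3 = 12
gcd(3,3,4) = 1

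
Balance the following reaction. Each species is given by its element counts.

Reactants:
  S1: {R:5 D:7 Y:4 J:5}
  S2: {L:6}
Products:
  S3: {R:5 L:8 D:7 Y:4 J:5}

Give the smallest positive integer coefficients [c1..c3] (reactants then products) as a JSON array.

R: 3·5+4·0 = 15 | 3·5 = 15
L: 3·0+4·6 = 24 | 3·8 = 24
D: 3·7+4·0 = 21 | 3·7 = 21
Y: 3·4+4·0 = 12 | 3·4 = 12
J: 3·5+4·0 = 15 | 3·5 = 15
gcd(3,4,3) = 1

Coefficients: [3, 4, 3]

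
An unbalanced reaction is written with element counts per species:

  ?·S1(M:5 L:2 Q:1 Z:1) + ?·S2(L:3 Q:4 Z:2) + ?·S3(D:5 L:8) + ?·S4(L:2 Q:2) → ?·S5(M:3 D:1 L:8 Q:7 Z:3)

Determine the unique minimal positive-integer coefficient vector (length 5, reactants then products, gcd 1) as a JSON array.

Coefficients: [3, 6, 1, 4, 5]

M: 3·5+6·0+1·0+4·0 = 15 | 5·3 = 15
D: 3·0+6·0+1·5+4·0 = 5 | 5·1 = 5
L: 3·2+6·3+1·8+4·2 = 40 | 5·8 = 40
Q: 3·1+6·4+1·0+4·2 = 35 | 5·7 = 35
Z: 3·1+6·2+1·0+4·0 = 15 | 5·3 = 15
gcd(3,6,1,4,5) = 1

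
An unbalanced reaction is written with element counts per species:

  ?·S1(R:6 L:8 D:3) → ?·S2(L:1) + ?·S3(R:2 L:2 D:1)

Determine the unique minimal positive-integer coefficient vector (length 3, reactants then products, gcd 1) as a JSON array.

R: 1·6 = 6 | 2·0+3·2 = 6
L: 1·8 = 8 | 2·1+3·2 = 8
D: 1·3 = 3 | 2·0+3·1 = 3
gcd(1,2,3) = 1

Coefficients: [1, 2, 3]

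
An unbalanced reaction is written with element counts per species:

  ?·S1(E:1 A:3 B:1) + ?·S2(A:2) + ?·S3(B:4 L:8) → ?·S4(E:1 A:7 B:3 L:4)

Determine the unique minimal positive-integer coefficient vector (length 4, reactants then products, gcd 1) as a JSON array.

Coefficients: [2, 4, 1, 2]

E: 2·1+4·0+1·0 = 2 | 2·1 = 2
A: 2·3+4·2+1·0 = 14 | 2·7 = 14
B: 2·1+4·0+1·4 = 6 | 2·3 = 6
L: 2·0+4·0+1·8 = 8 | 2·4 = 8
gcd(2,4,1,2) = 1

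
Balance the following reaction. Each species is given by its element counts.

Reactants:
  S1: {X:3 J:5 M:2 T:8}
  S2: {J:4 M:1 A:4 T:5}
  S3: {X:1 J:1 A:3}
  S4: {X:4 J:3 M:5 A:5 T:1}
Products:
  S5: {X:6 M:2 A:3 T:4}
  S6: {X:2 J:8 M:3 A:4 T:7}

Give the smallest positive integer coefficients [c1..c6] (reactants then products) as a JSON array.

Coefficients: [5, 1, 5, 2, 3, 5]

X: 5·3+1·0+5·1+2·4 = 28 | 3·6+5·2 = 28
J: 5·5+1·4+5·1+2·3 = 40 | 3·0+5·8 = 40
M: 5·2+1·1+5·0+2·5 = 21 | 3·2+5·3 = 21
A: 5·0+1·4+5·3+2·5 = 29 | 3·3+5·4 = 29
T: 5·8+1·5+5·0+2·1 = 47 | 3·4+5·7 = 47
gcd(5,1,5,2,3,5) = 1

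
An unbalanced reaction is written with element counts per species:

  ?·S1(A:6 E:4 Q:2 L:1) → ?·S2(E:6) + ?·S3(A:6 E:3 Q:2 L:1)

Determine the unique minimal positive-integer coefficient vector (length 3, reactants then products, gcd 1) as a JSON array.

A: 6·6 = 36 | 1·0+6·6 = 36
E: 6·4 = 24 | 1·6+6·3 = 24
Q: 6·2 = 12 | 1·0+6·2 = 12
L: 6·1 = 6 | 1·0+6·1 = 6
gcd(6,1,6) = 1

Coefficients: [6, 1, 6]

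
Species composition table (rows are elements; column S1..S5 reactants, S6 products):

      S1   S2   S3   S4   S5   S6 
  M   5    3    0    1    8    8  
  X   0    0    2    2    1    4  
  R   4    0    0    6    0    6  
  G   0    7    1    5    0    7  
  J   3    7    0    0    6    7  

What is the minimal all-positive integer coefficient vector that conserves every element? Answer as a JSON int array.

Coefficients: [3, 2, 6, 3, 2, 5]

M: 3·5+2·3+6·0+3·1+2·8 = 40 | 5·8 = 40
X: 3·0+2·0+6·2+3·2+2·1 = 20 | 5·4 = 20
R: 3·4+2·0+6·0+3·6+2·0 = 30 | 5·6 = 30
G: 3·0+2·7+6·1+3·5+2·0 = 35 | 5·7 = 35
J: 3·3+2·7+6·0+3·0+2·6 = 35 | 5·7 = 35
gcd(3,2,6,3,2,5) = 1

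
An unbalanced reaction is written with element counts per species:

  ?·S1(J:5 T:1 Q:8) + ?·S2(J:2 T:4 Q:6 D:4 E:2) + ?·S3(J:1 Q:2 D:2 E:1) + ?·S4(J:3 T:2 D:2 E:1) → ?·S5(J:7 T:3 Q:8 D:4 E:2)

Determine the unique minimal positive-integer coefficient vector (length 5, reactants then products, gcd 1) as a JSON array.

Coefficients: [4, 1, 5, 5, 6]

J: 4·5+1·2+5·1+5·3 = 42 | 6·7 = 42
T: 4·1+1·4+5·0+5·2 = 18 | 6·3 = 18
Q: 4·8+1·6+5·2+5·0 = 48 | 6·8 = 48
D: 4·0+1·4+5·2+5·2 = 24 | 6·4 = 24
E: 4·0+1·2+5·1+5·1 = 12 | 6·2 = 12
gcd(4,1,5,5,6) = 1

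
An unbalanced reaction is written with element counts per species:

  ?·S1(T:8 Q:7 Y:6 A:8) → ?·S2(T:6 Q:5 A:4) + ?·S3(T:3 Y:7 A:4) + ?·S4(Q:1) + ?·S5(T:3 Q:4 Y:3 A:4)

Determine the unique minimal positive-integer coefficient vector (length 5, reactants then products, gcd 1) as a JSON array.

T: 6·8 = 48 | 4·6+3·3+2·0+5·3 = 48
Q: 6·7 = 42 | 4·5+3·0+2·1+5·4 = 42
Y: 6·6 = 36 | 4·0+3·7+2·0+5·3 = 36
A: 6·8 = 48 | 4·4+3·4+2·0+5·4 = 48
gcd(6,4,3,2,5) = 1

Coefficients: [6, 4, 3, 2, 5]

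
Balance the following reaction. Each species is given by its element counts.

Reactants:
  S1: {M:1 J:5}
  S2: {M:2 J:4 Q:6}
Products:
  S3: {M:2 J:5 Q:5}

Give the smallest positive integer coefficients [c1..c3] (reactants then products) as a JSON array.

Coefficients: [2, 5, 6]

M: 2·1+5·2 = 12 | 6·2 = 12
J: 2·5+5·4 = 30 | 6·5 = 30
Q: 2·0+5·6 = 30 | 6·5 = 30
gcd(2,5,6) = 1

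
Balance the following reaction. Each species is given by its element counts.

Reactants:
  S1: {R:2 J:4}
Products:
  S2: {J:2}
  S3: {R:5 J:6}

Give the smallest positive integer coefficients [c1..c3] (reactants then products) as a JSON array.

Coefficients: [5, 4, 2]

R: 5·2 = 10 | 4·0+2·5 = 10
J: 5·4 = 20 | 4·2+2·6 = 20
gcd(5,4,2) = 1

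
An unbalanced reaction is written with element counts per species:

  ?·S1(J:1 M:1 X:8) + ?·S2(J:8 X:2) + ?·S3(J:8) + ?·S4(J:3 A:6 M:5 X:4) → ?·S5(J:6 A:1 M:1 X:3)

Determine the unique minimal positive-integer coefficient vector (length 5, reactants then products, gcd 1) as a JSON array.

J: 1·1+3·8+1·8+1·3 = 36 | 6·6 = 36
A: 1·0+3·0+1·0+1·6 = 6 | 6·1 = 6
M: 1·1+3·0+1·0+1·5 = 6 | 6·1 = 6
X: 1·8+3·2+1·0+1·4 = 18 | 6·3 = 18
gcd(1,3,1,1,6) = 1

Coefficients: [1, 3, 1, 1, 6]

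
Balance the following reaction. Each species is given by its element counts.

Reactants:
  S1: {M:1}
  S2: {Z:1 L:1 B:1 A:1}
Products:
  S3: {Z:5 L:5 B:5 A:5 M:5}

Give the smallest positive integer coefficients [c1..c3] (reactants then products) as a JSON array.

Z: 5·0+5·1 = 5 | 1·5 = 5
L: 5·0+5·1 = 5 | 1·5 = 5
B: 5·0+5·1 = 5 | 1·5 = 5
A: 5·0+5·1 = 5 | 1·5 = 5
M: 5·1+5·0 = 5 | 1·5 = 5
gcd(5,5,1) = 1

Coefficients: [5, 5, 1]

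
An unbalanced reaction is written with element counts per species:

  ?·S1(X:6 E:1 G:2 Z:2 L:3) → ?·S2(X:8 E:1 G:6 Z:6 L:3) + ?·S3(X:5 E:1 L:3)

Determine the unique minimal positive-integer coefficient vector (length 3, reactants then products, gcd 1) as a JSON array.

X: 3·6 = 18 | 1·8+2·5 = 18
E: 3·1 = 3 | 1·1+2·1 = 3
G: 3·2 = 6 | 1·6+2·0 = 6
Z: 3·2 = 6 | 1·6+2·0 = 6
L: 3·3 = 9 | 1·3+2·3 = 9
gcd(3,1,2) = 1

Coefficients: [3, 1, 2]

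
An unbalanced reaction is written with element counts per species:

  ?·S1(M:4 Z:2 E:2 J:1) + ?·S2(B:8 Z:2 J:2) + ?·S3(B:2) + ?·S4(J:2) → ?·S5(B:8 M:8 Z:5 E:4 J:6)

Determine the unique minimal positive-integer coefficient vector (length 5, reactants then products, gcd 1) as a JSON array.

B: 4·0+1·8+4·2+3·0 = 16 | 2·8 = 16
M: 4·4+1·0+4·0+3·0 = 16 | 2·8 = 16
Z: 4·2+1·2+4·0+3·0 = 10 | 2·5 = 10
E: 4·2+1·0+4·0+3·0 = 8 | 2·4 = 8
J: 4·1+1·2+4·0+3·2 = 12 | 2·6 = 12
gcd(4,1,4,3,2) = 1

Coefficients: [4, 1, 4, 3, 2]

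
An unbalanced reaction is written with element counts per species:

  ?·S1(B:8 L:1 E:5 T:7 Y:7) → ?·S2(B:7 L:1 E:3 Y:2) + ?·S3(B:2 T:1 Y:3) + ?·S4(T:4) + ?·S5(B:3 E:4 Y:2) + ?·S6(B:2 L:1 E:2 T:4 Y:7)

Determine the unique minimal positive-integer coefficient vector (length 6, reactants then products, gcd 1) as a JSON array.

Coefficients: [5, 3, 3, 6, 3, 2]

B: 5·8 = 40 | 3·7+3·2+6·0+3·3+2·2 = 40
L: 5·1 = 5 | 3·1+3·0+6·0+3·0+2·1 = 5
E: 5·5 = 25 | 3·3+3·0+6·0+3·4+2·2 = 25
T: 5·7 = 35 | 3·0+3·1+6·4+3·0+2·4 = 35
Y: 5·7 = 35 | 3·2+3·3+6·0+3·2+2·7 = 35
gcd(5,3,3,6,3,2) = 1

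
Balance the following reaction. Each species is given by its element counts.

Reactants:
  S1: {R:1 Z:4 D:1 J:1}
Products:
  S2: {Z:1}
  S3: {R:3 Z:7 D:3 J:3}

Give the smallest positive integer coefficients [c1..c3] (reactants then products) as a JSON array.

R: 3·1 = 3 | 5·0+1·3 = 3
Z: 3·4 = 12 | 5·1+1·7 = 12
D: 3·1 = 3 | 5·0+1·3 = 3
J: 3·1 = 3 | 5·0+1·3 = 3
gcd(3,5,1) = 1

Coefficients: [3, 5, 1]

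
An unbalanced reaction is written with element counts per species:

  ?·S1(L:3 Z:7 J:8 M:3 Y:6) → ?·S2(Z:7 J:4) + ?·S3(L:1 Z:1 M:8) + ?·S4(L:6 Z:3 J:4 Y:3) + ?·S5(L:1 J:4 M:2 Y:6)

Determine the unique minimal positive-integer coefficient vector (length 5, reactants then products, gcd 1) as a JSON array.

Coefficients: [6, 5, 1, 2, 5]

L: 6·3 = 18 | 5·0+1·1+2·6+5·1 = 18
Z: 6·7 = 42 | 5·7+1·1+2·3+5·0 = 42
J: 6·8 = 48 | 5·4+1·0+2·4+5·4 = 48
M: 6·3 = 18 | 5·0+1·8+2·0+5·2 = 18
Y: 6·6 = 36 | 5·0+1·0+2·3+5·6 = 36
gcd(6,5,1,2,5) = 1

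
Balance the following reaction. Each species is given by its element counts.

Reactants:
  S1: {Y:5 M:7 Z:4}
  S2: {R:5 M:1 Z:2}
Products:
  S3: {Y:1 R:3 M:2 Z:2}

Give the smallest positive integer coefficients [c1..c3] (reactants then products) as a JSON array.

Y: 1·5+3·0 = 5 | 5·1 = 5
R: 1·0+3·5 = 15 | 5·3 = 15
M: 1·7+3·1 = 10 | 5·2 = 10
Z: 1·4+3·2 = 10 | 5·2 = 10
gcd(1,3,5) = 1

Coefficients: [1, 3, 5]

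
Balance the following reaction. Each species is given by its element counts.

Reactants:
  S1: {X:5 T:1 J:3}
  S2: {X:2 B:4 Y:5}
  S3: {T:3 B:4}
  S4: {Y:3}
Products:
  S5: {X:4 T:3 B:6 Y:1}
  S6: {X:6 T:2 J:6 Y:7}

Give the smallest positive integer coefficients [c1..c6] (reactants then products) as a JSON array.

X: 6·5+2·2+4·0+5·0 = 34 | 4·4+3·6 = 34
T: 6·1+2·0+4·3+5·0 = 18 | 4·3+3·2 = 18
B: 6·0+2·4+4·4+5·0 = 24 | 4·6+3·0 = 24
J: 6·3+2·0+4·0+5·0 = 18 | 4·0+3·6 = 18
Y: 6·0+2·5+4·0+5·3 = 25 | 4·1+3·7 = 25
gcd(6,2,4,5,4,3) = 1

Coefficients: [6, 2, 4, 5, 4, 3]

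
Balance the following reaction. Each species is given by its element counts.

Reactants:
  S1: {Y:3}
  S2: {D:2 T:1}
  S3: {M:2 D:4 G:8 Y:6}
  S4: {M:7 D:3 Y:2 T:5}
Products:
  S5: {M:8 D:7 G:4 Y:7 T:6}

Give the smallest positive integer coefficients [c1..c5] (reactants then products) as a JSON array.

M: 4·0+6·0+3·2+6·7 = 48 | 6·8 = 48
D: 4·0+6·2+3·4+6·3 = 42 | 6·7 = 42
G: 4·0+6·0+3·8+6·0 = 24 | 6·4 = 24
Y: 4·3+6·0+3·6+6·2 = 42 | 6·7 = 42
T: 4·0+6·1+3·0+6·5 = 36 | 6·6 = 36
gcd(4,6,3,6,6) = 1

Coefficients: [4, 6, 3, 6, 6]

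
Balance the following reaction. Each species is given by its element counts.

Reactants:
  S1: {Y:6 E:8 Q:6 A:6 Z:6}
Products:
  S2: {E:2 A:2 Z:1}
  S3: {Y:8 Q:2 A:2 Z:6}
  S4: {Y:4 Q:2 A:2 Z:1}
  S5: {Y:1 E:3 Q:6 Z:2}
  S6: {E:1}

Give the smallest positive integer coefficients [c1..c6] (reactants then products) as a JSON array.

Y: 3·6 = 18 | 6·0+1·8+2·4+2·1+6·0 = 18
E: 3·8 = 24 | 6·2+1·0+2·0+2·3+6·1 = 24
Q: 3·6 = 18 | 6·0+1·2+2·2+2·6+6·0 = 18
A: 3·6 = 18 | 6·2+1·2+2·2+2·0+6·0 = 18
Z: 3·6 = 18 | 6·1+1·6+2·1+2·2+6·0 = 18
gcd(3,6,1,2,2,6) = 1

Coefficients: [3, 6, 1, 2, 2, 6]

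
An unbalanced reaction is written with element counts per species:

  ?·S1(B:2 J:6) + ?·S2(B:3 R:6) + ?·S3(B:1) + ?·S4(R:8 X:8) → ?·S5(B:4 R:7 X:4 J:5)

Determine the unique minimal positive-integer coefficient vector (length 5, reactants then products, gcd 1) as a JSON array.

Coefficients: [5, 3, 5, 3, 6]

B: 5·2+3·3+5·1+3·0 = 24 | 6·4 = 24
R: 5·0+3·6+5·0+3·8 = 42 | 6·7 = 42
X: 5·0+3·0+5·0+3·8 = 24 | 6·4 = 24
J: 5·6+3·0+5·0+3·0 = 30 | 6·5 = 30
gcd(5,3,5,3,6) = 1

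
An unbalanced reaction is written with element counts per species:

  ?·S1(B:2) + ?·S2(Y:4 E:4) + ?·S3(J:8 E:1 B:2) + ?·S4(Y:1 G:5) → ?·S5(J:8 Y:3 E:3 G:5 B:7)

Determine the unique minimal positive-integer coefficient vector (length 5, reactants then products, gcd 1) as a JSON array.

Coefficients: [5, 1, 2, 2, 2]

J: 5·0+1·0+2·8+2·0 = 16 | 2·8 = 16
Y: 5·0+1·4+2·0+2·1 = 6 | 2·3 = 6
E: 5·0+1·4+2·1+2·0 = 6 | 2·3 = 6
G: 5·0+1·0+2·0+2·5 = 10 | 2·5 = 10
B: 5·2+1·0+2·2+2·0 = 14 | 2·7 = 14
gcd(5,1,2,2,2) = 1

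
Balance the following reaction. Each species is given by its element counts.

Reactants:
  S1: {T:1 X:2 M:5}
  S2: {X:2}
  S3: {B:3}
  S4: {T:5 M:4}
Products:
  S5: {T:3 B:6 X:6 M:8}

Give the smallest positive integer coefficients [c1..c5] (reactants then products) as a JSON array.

T: 4·1+5·0+6·0+1·5 = 9 | 3·3 = 9
B: 4·0+5·0+6·3+1·0 = 18 | 3·6 = 18
X: 4·2+5·2+6·0+1·0 = 18 | 3·6 = 18
M: 4·5+5·0+6·0+1·4 = 24 | 3·8 = 24
gcd(4,5,6,1,3) = 1

Coefficients: [4, 5, 6, 1, 3]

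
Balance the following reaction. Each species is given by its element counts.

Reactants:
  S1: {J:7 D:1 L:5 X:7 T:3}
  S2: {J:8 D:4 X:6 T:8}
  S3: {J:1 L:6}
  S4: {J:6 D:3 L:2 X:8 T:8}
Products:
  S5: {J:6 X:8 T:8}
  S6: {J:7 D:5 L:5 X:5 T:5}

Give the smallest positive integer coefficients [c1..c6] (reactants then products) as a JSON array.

Coefficients: [2, 4, 2, 4, 5, 6]

J: 2·7+4·8+2·1+4·6 = 72 | 5·6+6·7 = 72
D: 2·1+4·4+2·0+4·3 = 30 | 5·0+6·5 = 30
L: 2·5+4·0+2·6+4·2 = 30 | 5·0+6·5 = 30
X: 2·7+4·6+2·0+4·8 = 70 | 5·8+6·5 = 70
T: 2·3+4·8+2·0+4·8 = 70 | 5·8+6·5 = 70
gcd(2,4,2,4,5,6) = 1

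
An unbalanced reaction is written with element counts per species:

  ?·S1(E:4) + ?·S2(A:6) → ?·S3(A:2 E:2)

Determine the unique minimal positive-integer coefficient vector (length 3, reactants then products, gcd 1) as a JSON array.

A: 3·0+2·6 = 12 | 6·2 = 12
E: 3·4+2·0 = 12 | 6·2 = 12
gcd(3,2,6) = 1

Coefficients: [3, 2, 6]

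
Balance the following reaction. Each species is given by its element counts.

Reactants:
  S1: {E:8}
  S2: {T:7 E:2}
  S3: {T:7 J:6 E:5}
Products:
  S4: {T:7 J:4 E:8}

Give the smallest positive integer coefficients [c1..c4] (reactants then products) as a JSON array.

T: 3·0+2·7+4·7 = 42 | 6·7 = 42
J: 3·0+2·0+4·6 = 24 | 6·4 = 24
E: 3·8+2·2+4·5 = 48 | 6·8 = 48
gcd(3,2,4,6) = 1

Coefficients: [3, 2, 4, 6]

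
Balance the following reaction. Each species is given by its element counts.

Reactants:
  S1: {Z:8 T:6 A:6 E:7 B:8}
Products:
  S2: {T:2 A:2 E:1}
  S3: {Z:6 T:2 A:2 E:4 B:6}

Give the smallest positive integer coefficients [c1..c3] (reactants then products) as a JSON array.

Coefficients: [3, 5, 4]

Z: 3·8 = 24 | 5·0+4·6 = 24
T: 3·6 = 18 | 5·2+4·2 = 18
A: 3·6 = 18 | 5·2+4·2 = 18
E: 3·7 = 21 | 5·1+4·4 = 21
B: 3·8 = 24 | 5·0+4·6 = 24
gcd(3,5,4) = 1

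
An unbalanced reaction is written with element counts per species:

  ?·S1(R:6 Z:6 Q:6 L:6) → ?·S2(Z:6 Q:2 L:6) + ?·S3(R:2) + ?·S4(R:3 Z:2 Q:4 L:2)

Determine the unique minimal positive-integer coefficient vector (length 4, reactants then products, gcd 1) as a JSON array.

Coefficients: [5, 3, 6, 6]

R: 5·6 = 30 | 3·0+6·2+6·3 = 30
Z: 5·6 = 30 | 3·6+6·0+6·2 = 30
Q: 5·6 = 30 | 3·2+6·0+6·4 = 30
L: 5·6 = 30 | 3·6+6·0+6·2 = 30
gcd(5,3,6,6) = 1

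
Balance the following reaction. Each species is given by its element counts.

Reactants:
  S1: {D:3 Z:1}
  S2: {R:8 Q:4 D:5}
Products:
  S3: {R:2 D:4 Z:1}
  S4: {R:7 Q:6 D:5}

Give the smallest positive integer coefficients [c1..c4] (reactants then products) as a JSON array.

R: 5·0+3·8 = 24 | 5·2+2·7 = 24
Q: 5·0+3·4 = 12 | 5·0+2·6 = 12
D: 5·3+3·5 = 30 | 5·4+2·5 = 30
Z: 5·1+3·0 = 5 | 5·1+2·0 = 5
gcd(5,3,5,2) = 1

Coefficients: [5, 3, 5, 2]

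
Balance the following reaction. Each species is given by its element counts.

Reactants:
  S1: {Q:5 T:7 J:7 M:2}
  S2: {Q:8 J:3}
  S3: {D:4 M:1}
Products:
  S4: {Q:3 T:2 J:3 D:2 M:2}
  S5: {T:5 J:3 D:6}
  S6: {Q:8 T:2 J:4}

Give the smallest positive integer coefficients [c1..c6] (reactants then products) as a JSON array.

Q: 3·5+3·8+4·0 = 39 | 5·3+1·0+3·8 = 39
T: 3·7+3·0+4·0 = 21 | 5·2+1·5+3·2 = 21
J: 3·7+3·3+4·0 = 30 | 5·3+1·3+3·4 = 30
D: 3·0+3·0+4·4 = 16 | 5·2+1·6+3·0 = 16
M: 3·2+3·0+4·1 = 10 | 5·2+1·0+3·0 = 10
gcd(3,3,4,5,1,3) = 1

Coefficients: [3, 3, 4, 5, 1, 3]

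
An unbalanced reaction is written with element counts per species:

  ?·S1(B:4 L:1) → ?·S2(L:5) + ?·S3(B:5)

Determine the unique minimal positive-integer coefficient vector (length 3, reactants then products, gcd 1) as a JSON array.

B: 5·4 = 20 | 1·0+4·5 = 20
L: 5·1 = 5 | 1·5+4·0 = 5
gcd(5,1,4) = 1

Coefficients: [5, 1, 4]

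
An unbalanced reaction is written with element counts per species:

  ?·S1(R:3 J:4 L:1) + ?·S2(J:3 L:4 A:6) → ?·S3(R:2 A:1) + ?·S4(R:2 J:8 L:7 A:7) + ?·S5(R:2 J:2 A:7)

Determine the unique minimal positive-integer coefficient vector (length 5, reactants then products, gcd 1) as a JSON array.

R: 4·3+6·0 = 12 | 1·2+4·2+1·2 = 12
J: 4·4+6·3 = 34 | 1·0+4·8+1·2 = 34
L: 4·1+6·4 = 28 | 1·0+4·7+1·0 = 28
A: 4·0+6·6 = 36 | 1·1+4·7+1·7 = 36
gcd(4,6,1,4,1) = 1

Coefficients: [4, 6, 1, 4, 1]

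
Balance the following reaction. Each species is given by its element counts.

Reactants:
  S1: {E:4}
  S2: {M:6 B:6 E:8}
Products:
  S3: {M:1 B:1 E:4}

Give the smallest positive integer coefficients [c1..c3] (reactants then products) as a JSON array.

Coefficients: [4, 1, 6]

M: 4·0+1·6 = 6 | 6·1 = 6
B: 4·0+1·6 = 6 | 6·1 = 6
E: 4·4+1·8 = 24 | 6·4 = 24
gcd(4,1,6) = 1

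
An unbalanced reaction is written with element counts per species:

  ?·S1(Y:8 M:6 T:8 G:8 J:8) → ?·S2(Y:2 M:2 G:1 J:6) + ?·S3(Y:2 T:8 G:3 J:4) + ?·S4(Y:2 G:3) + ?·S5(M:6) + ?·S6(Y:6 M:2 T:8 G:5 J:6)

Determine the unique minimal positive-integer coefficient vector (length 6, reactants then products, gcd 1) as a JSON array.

Y: 5·8 = 40 | 2·2+1·2+5·2+3·0+4·6 = 40
M: 5·6 = 30 | 2·2+1·0+5·0+3·6+4·2 = 30
T: 5·8 = 40 | 2·0+1·8+5·0+3·0+4·8 = 40
G: 5·8 = 40 | 2·1+1·3+5·3+3·0+4·5 = 40
J: 5·8 = 40 | 2·6+1·4+5·0+3·0+4·6 = 40
gcd(5,2,1,5,3,4) = 1

Coefficients: [5, 2, 1, 5, 3, 4]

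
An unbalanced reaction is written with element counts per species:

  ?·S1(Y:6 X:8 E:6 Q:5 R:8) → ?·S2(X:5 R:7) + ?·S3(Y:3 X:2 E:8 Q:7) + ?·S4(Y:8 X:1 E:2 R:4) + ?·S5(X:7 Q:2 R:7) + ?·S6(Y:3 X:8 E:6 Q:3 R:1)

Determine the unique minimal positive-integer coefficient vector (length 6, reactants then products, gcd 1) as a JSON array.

Y: 6·6 = 36 | 2·0+3·3+3·8+3·0+1·3 = 36
X: 6·8 = 48 | 2·5+3·2+3·1+3·7+1·8 = 48
E: 6·6 = 36 | 2·0+3·8+3·2+3·0+1·6 = 36
Q: 6·5 = 30 | 2·0+3·7+3·0+3·2+1·3 = 30
R: 6·8 = 48 | 2·7+3·0+3·4+3·7+1·1 = 48
gcd(6,2,3,3,3,1) = 1

Coefficients: [6, 2, 3, 3, 3, 1]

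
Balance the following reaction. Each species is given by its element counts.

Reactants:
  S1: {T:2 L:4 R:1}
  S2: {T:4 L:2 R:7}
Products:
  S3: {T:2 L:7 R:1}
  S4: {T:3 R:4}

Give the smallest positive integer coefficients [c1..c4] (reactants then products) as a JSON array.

T: 3·2+1·4 = 10 | 2·2+2·3 = 10
L: 3·4+1·2 = 14 | 2·7+2·0 = 14
R: 3·1+1·7 = 10 | 2·1+2·4 = 10
gcd(3,1,2,2) = 1

Coefficients: [3, 1, 2, 2]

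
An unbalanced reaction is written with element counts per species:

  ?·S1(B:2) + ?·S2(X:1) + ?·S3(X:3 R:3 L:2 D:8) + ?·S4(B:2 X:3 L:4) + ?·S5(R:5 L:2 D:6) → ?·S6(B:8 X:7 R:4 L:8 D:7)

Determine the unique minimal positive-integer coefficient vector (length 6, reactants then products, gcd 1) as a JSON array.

B: 5·2+2·0+1·0+3·2+1·0 = 16 | 2·8 = 16
X: 5·0+2·1+1·3+3·3+1·0 = 14 | 2·7 = 14
R: 5·0+2·0+1·3+3·0+1·5 = 8 | 2·4 = 8
L: 5·0+2·0+1·2+3·4+1·2 = 16 | 2·8 = 16
D: 5·0+2·0+1·8+3·0+1·6 = 14 | 2·7 = 14
gcd(5,2,1,3,1,2) = 1

Coefficients: [5, 2, 1, 3, 1, 2]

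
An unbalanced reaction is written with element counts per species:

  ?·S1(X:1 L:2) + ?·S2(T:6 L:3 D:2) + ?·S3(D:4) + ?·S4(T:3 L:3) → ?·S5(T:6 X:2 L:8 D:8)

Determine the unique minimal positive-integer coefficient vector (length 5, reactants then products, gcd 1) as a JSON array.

Coefficients: [6, 2, 5, 2, 3]

T: 6·0+2·6+5·0+2·3 = 18 | 3·6 = 18
X: 6·1+2·0+5·0+2·0 = 6 | 3·2 = 6
L: 6·2+2·3+5·0+2·3 = 24 | 3·8 = 24
D: 6·0+2·2+5·4+2·0 = 24 | 3·8 = 24
gcd(6,2,5,2,3) = 1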